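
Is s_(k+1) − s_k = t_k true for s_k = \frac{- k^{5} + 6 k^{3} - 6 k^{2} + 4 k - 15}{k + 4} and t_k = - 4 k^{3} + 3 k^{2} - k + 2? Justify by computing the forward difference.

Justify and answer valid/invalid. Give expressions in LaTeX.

s_(k+1) = (4*k - (k + 1)**5 + 6*(k + 1)**3 - 6*(k + 1)**2 - 11)/(k + 5)
s_(k+1) − s_k = (-4*k**5 - 30*k**4 - 38*k**3 + 39*k**2 + 3*k + 27)/(k**2 + 9*k + 20)
(s_(k+1) − s_k) − t_k = (3*k**4 + 16*k**3 - 14*k**2 + 5*k - 13)/(k**2 + 9*k + 20)

Invalid: residual \frac{3 k^{4} + 16 k^{3} - 14 k^{2} + 5 k - 13}{k^{2} + 9 k + 20} ≠ 0.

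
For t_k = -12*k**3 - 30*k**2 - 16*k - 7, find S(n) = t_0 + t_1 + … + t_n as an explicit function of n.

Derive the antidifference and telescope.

S(n) = -3*n**4 - 16*n**3 - 26*n**2 - 20*n - 7

Step 1: r(k) = (12*k**3 + 66*k**2 + 112*k + 65)/(12*k**3 + 30*k**2 + 16*k + 7).
Take A(k)=1, B(k)=1, C(k)=k**3 + 5*k**2/2 + 4*k/3 + 7/12.
Key eq: (1)·f(k+1) = (1)·f(k) + (k**3 + 5*k**2/2 + 4*k/3 + 7/12).
d = 4 from the (0,0,3) case.
A polynomial solution: f(k) = k*(3*k**3 + 4*k**2 - 4*k + 4)/12.
R(k) = B(k−1)·f(k)/C(k) = k*(3*k**3 + 4*k**2 - 4*k + 4)/(12*k**3 + 30*k**2 + 16*k + 7); s_k = R·t_k = k*(-3*k**3 - 4*k**2 + 4*k - 4).
Verify: -12*k**3 - 30*k**2 - 16*k - 7 matches t_k.
Σ_(k=0)^n t_k = s_(n+1) − s_(0) = (-3*n**4 - 16*n**3 - 26*n**2 - 20*n - 7) − (0), i.e. -3*n**4 - 16*n**3 - 26*n**2 - 20*n - 7.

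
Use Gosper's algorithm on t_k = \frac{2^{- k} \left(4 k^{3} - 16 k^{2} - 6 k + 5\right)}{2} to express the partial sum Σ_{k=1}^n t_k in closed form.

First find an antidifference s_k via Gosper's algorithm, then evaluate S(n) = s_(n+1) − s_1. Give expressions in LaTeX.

t_(k+1)/t_k = (4*k**3 - 4*k**2 - 26*k - 13)/(2*(4*k**3 - 16*k**2 - 6*k + 5)).
Take A(k)=1/2, B(k)=1, C(k)=k**3 - 4*k**2 - 3*k/2 + 5/4.
Set up (1/2)·f(k+1) − (1)·f(k) − (k**3 - 4*k**2 - 3*k/2 + 5/4) = 0.
Bound: deg f ≤ 3.
A polynomial solution: f(k) = -(4*k**3 - 4*k**2 - 2*k + 3)/2.
Get s_k = R·t_k = (-4*k**3 + 4*k**2 + 2*k - 3)/2**k with R(k) = B(k−1)f(k)/C(k) = -2*(4*k**3 - 4*k**2 - 2*k + 3)/(4*k**3 - 16*k**2 - 6*k + 5).
Δs = (4*k**3 - 16*k**2 - 6*k + 5)/(2*2**k), as required.
Σ_(k=1)^n t_k = s_(n+1) − s_(1) = (2**(-n - 1)*(-4*n**3 - 8*n**2 - 2*n - 1)) − (-1/2), i.e. 2**(-n - 1)*(2**n - 4*n**3 - 8*n**2 - 2*n - 1).

S(n) = 2^{- n - 1} \left(2^{n} - 4 n^{3} - 8 n^{2} - 2 n - 1\right)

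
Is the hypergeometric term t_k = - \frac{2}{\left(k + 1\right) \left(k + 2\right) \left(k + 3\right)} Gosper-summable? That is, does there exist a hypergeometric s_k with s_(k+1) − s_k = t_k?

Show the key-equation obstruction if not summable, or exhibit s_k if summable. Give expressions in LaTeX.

Step 1: r(k) = (k + 1)/(k + 4).
Normal form (A,B,C) = (k + 1, k + 4, 1).
Key eq: (k + 1)·f(k+1) = (k + 3)·f(k) + (1).
Bound: deg f ≤ 2.
Coefficient equations give f(k) = k*(k + 3)/4.
Get s_k = R·t_k = k*(-k - 3)/(2*(k + 1)*(k + 2)) with R(k) = B(k−1)f(k)/C(k) = k*(k + 3)**2/4.
Check: Δs_k = -2/(k**3 + 6*k**2 + 11*k + 6). ✓

Yes. s_k = \frac{k \left(- k - 3\right)}{2 \left(k + 1\right) \left(k + 2\right)}.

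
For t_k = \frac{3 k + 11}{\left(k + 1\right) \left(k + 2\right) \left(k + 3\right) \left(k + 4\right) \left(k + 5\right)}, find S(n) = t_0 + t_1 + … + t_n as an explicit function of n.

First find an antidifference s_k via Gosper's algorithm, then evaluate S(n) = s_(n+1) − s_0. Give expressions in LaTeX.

S(n) = \frac{n^{3} + 10 n^{2} + 31 n + 22}{8 \left(n^{3} + 10 n^{2} + 31 n + 30\right)}

Ratio r(k) = (k + 1)*(3*k + 14)/((k + 6)*(3*k + 11)).
Gosper form: A/B · C(k+1)/C(k) with A=k + 1, B=k + 6, C=k + 11/3.
Solve (k + 1)·f(k+1) − (k + 5)·f(k) = k + 11/3.
From deg A=1, deg B=1, deg C=1: d=4.
Solving with deg f ≤ 4: f(k) = k*(k + 3)*(k**2 + 7*k + 14)/24.
So s_k = (B(k−1)f/C)·t_k = (k*(k + 3)*(k + 5)*(k**2 + 7*k + 14)/(8*(3*k + 11)))·t_k = k*(k**2 + 7*k + 14)/(8*(k**3 + 7*k**2 + 14*k + 8)).
s_(k+1) − s_k = (3*k + 11)/(k**5 + 15*k**4 + 85*k**3 + 225*k**2 + 274*k + 120) = t_k.
Telescope: S(n) = s_(n+1) − s_(0) = (n**3 + 10*n**2 + 31*n + 22)/(8*(n**3 + 10*n**2 + 31*n + 30)) − (0) = (n**3 + 10*n**2 + 31*n + 22)/(8*(n**3 + 10*n**2 + 31*n + 30)).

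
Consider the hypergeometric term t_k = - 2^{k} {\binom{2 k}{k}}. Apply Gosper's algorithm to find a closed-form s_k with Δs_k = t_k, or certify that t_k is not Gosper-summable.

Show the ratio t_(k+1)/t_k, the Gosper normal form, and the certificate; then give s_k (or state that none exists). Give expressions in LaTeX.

Step 1: r(k) = 4*(2*k + 1)/(k + 1).
Factor: A=8*k + 4; B=k + 1; C=1.
Solve (8*k + 4)·f(k+1) − (k)·f(k) = 1.
deg f ≤ -1 (via 1,1,0).
deg f ≤ -1 is impossible — no certificate.

none (Gosper's algorithm certifies no s_k)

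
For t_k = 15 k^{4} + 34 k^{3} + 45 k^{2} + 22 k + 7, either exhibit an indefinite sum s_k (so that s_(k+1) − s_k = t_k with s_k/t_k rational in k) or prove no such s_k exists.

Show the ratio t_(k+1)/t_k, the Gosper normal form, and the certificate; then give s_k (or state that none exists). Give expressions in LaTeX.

Compute t_(k+1)/t_k: get (15*k**4 + 94*k**3 + 237*k**2 + 274*k + 123)/(15*k**4 + 34*k**3 + 45*k**2 + 22*k + 7).
Factor: A=1; B=1; C=k**4 + 34*k**3/15 + 3*k**2 + 22*k/15 + 7/15.
Set up (1)·f(k+1) − (1)·f(k) − (k**4 + 34*k**3/15 + 3*k**2 + 22*k/15 + 7/15) = 0.
Bound: deg f ≤ 5.
Coefficient equations give f(k) = k*(3*k**4 + k**3 + 3*k**2 - 3*k + 3)/15.
Then R = B(k−1)f/C = k*(3*k**4 + k**3 + 3*k**2 - 3*k + 3)/(15*k**4 + 34*k**3 + 45*k**2 + 22*k + 7), so s_k = R(k)·t_k = k*(3*k**4 + k**3 + 3*k**2 - 3*k + 3).
Check: Δs_k = 15*k**4 + 34*k**3 + 45*k**2 + 22*k + 7. ✓

s_k = k \left(3 k^{4} + k^{3} + 3 k^{2} - 3 k + 3\right)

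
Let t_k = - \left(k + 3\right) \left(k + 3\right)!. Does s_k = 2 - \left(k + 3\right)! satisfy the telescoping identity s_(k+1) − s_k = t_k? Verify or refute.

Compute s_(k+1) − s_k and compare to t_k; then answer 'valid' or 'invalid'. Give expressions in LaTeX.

Valid: the claim telescopes to t_k.

s_(k+1) = 2 - factorial(k + 4)
s_(k+1) − s_k = -(k + 3)*factorial(k + 3)
(s_(k+1) − s_k) − t_k = 0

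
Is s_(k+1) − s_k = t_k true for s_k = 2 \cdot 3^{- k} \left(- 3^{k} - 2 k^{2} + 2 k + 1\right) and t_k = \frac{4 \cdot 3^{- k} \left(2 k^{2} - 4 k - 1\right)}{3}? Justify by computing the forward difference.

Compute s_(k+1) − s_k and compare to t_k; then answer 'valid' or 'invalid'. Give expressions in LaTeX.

s_(k+1) = 2*(-3*3**k - 2*k**2 - 2*k + 1)/(3*3**k)
s_(k+1) − s_k = 4*(2*k**2 - 4*k - 1)/(3*3**k)
(s_(k+1) − s_k) − t_k = 0

valid (s_(k+1) − s_k reduces to t_k)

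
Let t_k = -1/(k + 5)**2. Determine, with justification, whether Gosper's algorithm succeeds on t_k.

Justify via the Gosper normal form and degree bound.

The ratio is (k + 5)**2/(k + 6)**2.
Normal form (A,B,C) = (k**2 + 10*k + 25, k**2 + 12*k + 36, 1).
Key eq: (k**2 + 10*k + 25)·f(k+1) = (k**2 + 10*k + 25)·f(k) + (1).
Degrees (2,2,0) ⇒ d ≤ 0.
Generic f = c0 gives residual -1; -1 = 0 cannot hold, so t_k is not Gosper-summable.

No. Not Gosper-summable.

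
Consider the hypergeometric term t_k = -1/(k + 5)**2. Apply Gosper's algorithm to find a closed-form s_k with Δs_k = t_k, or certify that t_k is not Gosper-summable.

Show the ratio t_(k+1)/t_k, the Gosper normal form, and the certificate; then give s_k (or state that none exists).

none — t_k is not Gosper-summable

Compute t_(k+1)/t_k: get (k + 5)**2/(k + 6)**2.
A = k**2 + 10*k + 25, B = k**2 + 12*k + 36, C = 1.
Need (k**2 + 10*k + 25)·f(k+1) − (k**2 + 10*k + 25)·f(k) = 1.
From deg A=2, deg B=2, deg C=0: d=0.
Put f(k) = c0: A·f(k+1) − B(k−1)·f(k) − C = -1; need -1 = 0 — inconsistent ⇒ no f, not summable.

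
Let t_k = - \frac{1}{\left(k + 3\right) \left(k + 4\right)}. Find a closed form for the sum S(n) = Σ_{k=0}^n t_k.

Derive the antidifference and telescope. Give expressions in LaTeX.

t_(k+1)/t_k = (k + 3)/(k + 5).
Take A(k)=k + 3, B(k)=k + 5, C(k)=1.
Solve (k + 3)·f(k+1) − (k + 4)·f(k) = 1.
Bound: deg f ≤ 1.
Coefficient equations give f(k) = k/3.
Certificate R = B(k−1)f/C = k*(k + 4)/3 gives s_k = -k/(3*k + 9).
Check: Δs_k = -1/(k**2 + 7*k + 12). ✓
Σ_(k=0)^n t_k = s_(n+1) − s_(0) = ((-n - 1)/(3*(n + 4))) − (0), i.e. (-n - 1)/(3*(n + 4)).

S(n) = \frac{- n - 1}{3 \left(n + 4\right)}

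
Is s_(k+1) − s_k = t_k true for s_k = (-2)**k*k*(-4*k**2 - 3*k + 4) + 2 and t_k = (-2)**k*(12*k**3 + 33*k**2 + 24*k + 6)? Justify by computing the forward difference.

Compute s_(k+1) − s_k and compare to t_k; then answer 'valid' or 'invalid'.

s_(k+1) = 2*(-2)**k*(k + 1)*(3*k + 4*(k + 1)**2 - 1) + 2
s_(k+1) − s_k = (-2)**k*(12*k**3 + 33*k**2 + 24*k + 6)
(s_(k+1) − s_k) − t_k = 0

valid; difference matches t_k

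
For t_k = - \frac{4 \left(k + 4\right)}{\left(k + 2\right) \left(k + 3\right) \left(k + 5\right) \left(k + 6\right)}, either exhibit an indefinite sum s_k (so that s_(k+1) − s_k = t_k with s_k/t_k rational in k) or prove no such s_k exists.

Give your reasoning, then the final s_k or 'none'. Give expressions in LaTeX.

s_k = \frac{k \left(- k - 7\right)}{5 \left(k^{2} + 7 k + 10\right)}

r(k) = (k + 2)*(k + 5)**2/((k + 4)**2*(k + 7)) after simplifying.
Gosper form: A/B · C(k+1)/C(k) with A=k + 2, B=k + 7, C=k**2 + 8*k + 16.
Key eq: (k + 2)·f(k+1) = (k + 6)·f(k) + (k**2 + 8*k + 16).
deg f ≤ 4 (via 1,1,2).
Coefficient equations give f(k) = k*(k + 3)*(k + 4)*(k + 7)/20.
Then R = B(k−1)f/C = k*(k + 3)*(k + 6)*(k + 7)/(20*(k + 4)), so s_k = R(k)·t_k = k*(-k - 7)/(5*(k**2 + 7*k + 10)).
s_(k+1) − s_k = 4*(-k - 4)/(k**4 + 16*k**3 + 91*k**2 + 216*k + 180) = t_k.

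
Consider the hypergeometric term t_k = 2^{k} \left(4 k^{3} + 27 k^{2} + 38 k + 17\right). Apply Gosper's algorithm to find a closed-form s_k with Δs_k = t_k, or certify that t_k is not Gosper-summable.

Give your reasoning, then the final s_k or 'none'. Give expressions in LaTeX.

r(k) = 2*(4*k**3 + 39*k**2 + 104*k + 86)/(4*k**3 + 27*k**2 + 38*k + 17) after simplifying.
A = 2, B = 1, C = k**3 + 27*k**2/4 + 19*k/2 + 17/4.
Key eq: (2)·f(k+1) = (1)·f(k) + (k**3 + 27*k**2/4 + 19*k/2 + 17/4).
Bound: deg f ≤ 3.
Solve for f: f(k) = (4*k**3 + 3*k**2 + 2*k - 1)/4 (degree 3 ≤ 3).
R(k) = B(k−1)·f(k)/C(k) = (4*k**3 + 3*k**2 + 2*k - 1)/(4*k**3 + 27*k**2 + 38*k + 17); s_k = R·t_k = 2**k*(4*k**3 + 3*k**2 + 2*k - 1).
Δs = 2**k*(4*k**3 + 27*k**2 + 38*k + 17), as required.

s_k = 2^{k} \left(4 k^{3} + 3 k^{2} + 2 k - 1\right)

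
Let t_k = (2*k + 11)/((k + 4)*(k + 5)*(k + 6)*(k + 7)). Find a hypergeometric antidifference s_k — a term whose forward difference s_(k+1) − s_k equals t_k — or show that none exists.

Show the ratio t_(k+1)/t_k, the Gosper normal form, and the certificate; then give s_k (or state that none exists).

The ratio is (k + 4)*(2*k + 13)/((k + 8)*(2*k + 11)).
Take A(k)=k + 4, B(k)=k + 8, C(k)=k + 11/2.
Set up (k + 4)·f(k+1) − (k + 7)·f(k) − (k + 11/2) = 0.
deg f ≤ 3 (via 1,1,1).
Solving with deg f ≤ 3: f(k) = k*(k + 5)*(k + 10)/48.
Certificate R = B(k−1)f/C = k*(k + 5)*(k + 7)*(k + 10)/(24*(2*k + 11)) gives s_k = k*(k + 10)/(24*(k**2 + 10*k + 24)).
s_(k+1) − s_k = (2*k + 11)/(k**4 + 22*k**3 + 179*k**2 + 638*k + 840) = t_k.

s_k = k*(k + 10)/(24*(k**2 + 10*k + 24))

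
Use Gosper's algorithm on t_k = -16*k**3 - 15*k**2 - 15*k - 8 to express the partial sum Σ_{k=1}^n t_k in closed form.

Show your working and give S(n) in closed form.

Compute t_(k+1)/t_k: get (16*k**3 + 63*k**2 + 93*k + 54)/(16*k**3 + 15*k**2 + 15*k + 8).
A = 1, B = 1, C = k**3 + 15*k**2/16 + 15*k/16 + 1/2.
Key eq: (1)·f(k+1) = (1)·f(k) + (k**3 + 15*k**2/16 + 15*k/16 + 1/2).
d = 4 from the (0,0,3) case.
Solving with deg f ≤ 4: f(k) = k*(4*k**3 - 3*k**2 + 4*k + 3)/16.
Then R = B(k−1)f/C = k*(4*k**3 - 3*k**2 + 4*k + 3)/(16*k**3 + 15*k**2 + 15*k + 8), so s_k = R(k)·t_k = k*(-4*k**3 + 3*k**2 - 4*k - 3).
Verify: -16*k**3 - 15*k**2 - 15*k - 8 matches t_k.
Telescope: S(n) = s_(n+1) − s_(1) = -4*n**4 - 13*n**3 - 19*n**2 - 18*n - 8 − (-8) = n*(-4*n**3 - 13*n**2 - 19*n - 18).

S(n) = n*(-4*n**3 - 13*n**2 - 19*n - 18)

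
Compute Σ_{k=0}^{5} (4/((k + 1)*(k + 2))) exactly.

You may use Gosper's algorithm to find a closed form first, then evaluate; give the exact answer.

Ratio r(k) = (k + 1)/(k + 3).
Take A(k)=k + 1, B(k)=k + 3, C(k)=1.
Solve (k + 1)·f(k+1) − (k + 2)·f(k) = 1.
Bound: deg f ≤ 1.
Solve for f: f(k) = k (degree 1 ≤ 1).
Certificate R = B(k−1)f/C = k*(k + 2) gives s_k = 4*k/(k + 1).
Δs = 4/(k**2 + 3*k + 2), as required.
Σ_(k=0)^(5) t_k = s_(6) − s_(0) = 24/7 − (0) = 24/7.

Σ = 24/7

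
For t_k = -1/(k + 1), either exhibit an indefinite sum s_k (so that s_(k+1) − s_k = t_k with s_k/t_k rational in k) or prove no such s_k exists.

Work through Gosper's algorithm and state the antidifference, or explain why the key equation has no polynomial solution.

Ratio r(k) = (k + 1)/(k + 2).
So A=k + 1 and B=k + 2, with C=1.
Need (k + 1)·f(k+1) − (k + 1)·f(k) = 1.
From deg A=1, deg B=1, deg C=0: d=0.
Put f(k) = c0: A·f(k+1) − B(k−1)·f(k) − C = -1; need -1 = 0 — inconsistent ⇒ no f, not summable.

none (Gosper's algorithm certifies no s_k)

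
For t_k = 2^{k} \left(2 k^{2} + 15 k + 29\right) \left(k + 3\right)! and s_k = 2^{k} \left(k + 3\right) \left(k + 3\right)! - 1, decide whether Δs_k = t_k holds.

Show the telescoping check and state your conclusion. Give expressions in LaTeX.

s_(k+1) = 2**(k + 1)*(k + 4)*factorial(k + 4) - 1
s_(k+1) − s_k = 2**k*(2*k**2 + 15*k + 29)*factorial(k + 3)
(s_(k+1) − s_k) − t_k = 0

Valid — Δs_k = t_k.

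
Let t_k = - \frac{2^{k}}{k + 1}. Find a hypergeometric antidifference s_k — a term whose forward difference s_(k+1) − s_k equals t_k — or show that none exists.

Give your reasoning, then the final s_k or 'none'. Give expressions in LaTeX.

Compute t_(k+1)/t_k: get 2*(k + 1)/(k + 2).
Normal form (A,B,C) = (2*k + 2, k + 2, 1).
Need (2*k + 2)·f(k+1) − (k + 1)·f(k) = 1.
From deg A=1, deg B=1, deg C=0: d=-1.
deg f ≤ -1 is impossible — no certificate.

none (Gosper's algorithm certifies no s_k)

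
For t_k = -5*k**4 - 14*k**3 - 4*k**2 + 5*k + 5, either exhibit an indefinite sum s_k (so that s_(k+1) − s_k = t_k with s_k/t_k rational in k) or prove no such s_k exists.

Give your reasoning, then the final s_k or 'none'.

s_k = k*(-k**4 - k**3 + 4*k**2 + k + 2)

r(k) = (5*k**4 + 34*k**3 + 76*k**2 + 65*k + 13)/(5*k**4 + 14*k**3 + 4*k**2 - 5*k - 5) after simplifying.
Take A(k)=1, B(k)=1, C(k)=k**4 + 14*k**3/5 + 4*k**2/5 - k - 1.
Key eq: (1)·f(k+1) = (1)·f(k) + (k**4 + 14*k**3/5 + 4*k**2/5 - k - 1).
Degrees (0,0,4) ⇒ d ≤ 5.
Solving with deg f ≤ 5: f(k) = k*(k**4 + k**3 - 4*k**2 - k - 2)/5.
Certificate R = B(k−1)f/C = k*(k**4 + k**3 - 4*k**2 - k - 2)/(5*k**4 + 14*k**3 + 4*k**2 - 5*k - 5) gives s_k = k*(-k**4 - k**3 + 4*k**2 + k + 2).
s_(k+1) − s_k = -5*k**4 - 14*k**3 - 4*k**2 + 5*k + 5 = t_k.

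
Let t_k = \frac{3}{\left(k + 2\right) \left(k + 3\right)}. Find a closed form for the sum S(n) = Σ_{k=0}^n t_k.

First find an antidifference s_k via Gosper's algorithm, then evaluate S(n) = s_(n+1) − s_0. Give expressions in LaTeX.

Ratio r(k) = (k + 2)/(k + 4).
A = k + 2, B = k + 4, C = 1.
f must satisfy (k + 2)·f(k+1) − (k + 3)·f(k) = 1.
Degrees (1,1,0) ⇒ d ≤ 1.
Solve for f: f(k) = k/2 (degree 1 ≤ 1).
R(k) = B(k−1)·f(k)/C(k) = k*(k + 3)/2; s_k = R·t_k = 3*k/(2*(k + 2)).
s_(k+1) − s_k = 3/(k**2 + 5*k + 6) = t_k.
s_(n+1) = 3*(n + 1)/(2*(n + 3)) and s_(0) = 0, so S(n) = 3*(n + 1)/(2*(n + 3)).

S(n) = \frac{3 \left(n + 1\right)}{2 \left(n + 3\right)}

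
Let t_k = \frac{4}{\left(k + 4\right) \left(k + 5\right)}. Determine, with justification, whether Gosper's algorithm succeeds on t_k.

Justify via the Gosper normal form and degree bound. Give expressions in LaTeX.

Yes. s_k = \frac{k}{k + 4}.

r(k) = (k + 4)/(k + 6) after simplifying.
A = k + 4, B = k + 6, C = 1.
Set up (k + 4)·f(k+1) − (k + 5)·f(k) − (1) = 0.
Degrees (1,1,0) ⇒ d ≤ 1.
Match coefficients ⇒ f(k) = k/4.
Certificate R = B(k−1)f/C = k*(k + 5)/4 gives s_k = k/(k + 4).
Δs = 4/(k**2 + 9*k + 20), as required.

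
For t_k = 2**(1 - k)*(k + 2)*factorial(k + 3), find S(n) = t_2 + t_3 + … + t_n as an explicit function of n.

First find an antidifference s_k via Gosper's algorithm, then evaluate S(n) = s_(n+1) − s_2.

Step 1: r(k) = (k + 3)*(k + 4)/(2*(k + 2)).
A = k/2 + 2, B = 1, C = k + 2.
Solve (k/2 + 2)·f(k+1) − (1)·f(k) = k + 2.
From deg A=1, deg B=0, deg C=1: d=0.
Solve for f: f(k) = 2 (degree 0 ≤ 0).
Then R = B(k−1)f/C = 2/(k + 2), so s_k = R(k)·t_k = 2**(2 - k)*factorial(k + 3).
Δs = 2**(1 - k)*(k + 2)*factorial(k + 3), as required.
Σ_(k=2)^n t_k = s_(n+1) − s_(2) = (2**(1 - n)*factorial(n + 4)) − (120), i.e. -120 + 2*factorial(n + 4)/2**n.

S(n) = -120 + 2*factorial(n + 4)/2**n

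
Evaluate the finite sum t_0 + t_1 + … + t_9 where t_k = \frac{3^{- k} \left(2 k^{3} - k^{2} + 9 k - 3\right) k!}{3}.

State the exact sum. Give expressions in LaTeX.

Ratio r(k) = (k + 1)*(9*k + 2*(k + 1)**3 - (k + 1)**2 + 6)/(3*(2*k**3 - k**2 + 9*k - 3)).
A = k/3 + 1/3, B = 1, C = k**3 - k**2/2 + 9*k/2 - 3/2.
Need (k/3 + 1/3)·f(k+1) − (1)·f(k) = k**3 - k**2/2 + 9*k/2 - 3/2.
From deg A=1, deg B=0, deg C=3: d=2.
A polynomial solution: f(k) = 3*(2*k**2 - k + 2)/2.
Get s_k = R·t_k = (2*k**2 - k + 2)*factorial(k)/3**k with R(k) = B(k−1)f(k)/C(k) = 3*(2*k**2 - k + 2)/(2*k**3 - k**2 + 9*k - 3).
Check: Δs_k = (2*k**3 - k**2 + 9*k - 3)*factorial(k)/(3*3**k). ✓
Sum = s_(10) − s_(0); s_(10) = 2867200/243, s_(0) = 2 ⇒ 2866714/243.

Σ = 2866714/243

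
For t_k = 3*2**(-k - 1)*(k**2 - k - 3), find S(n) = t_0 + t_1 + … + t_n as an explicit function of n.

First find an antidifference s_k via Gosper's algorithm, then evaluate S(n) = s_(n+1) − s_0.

S(n) = 3*(-2*2**n - n**2 - 3*n - 1)/(2*2**n)

Ratio r(k) = (k**2 + k - 3)/(2*(k**2 - k - 3)).
Take A(k)=1/2, B(k)=1, C(k)=k**2 - k - 3.
Solve (1/2)·f(k+1) − (1)·f(k) = k**2 - k - 3.
Bound: deg f ≤ 2.
Solve for f: f(k) = -2*(k**2 + k - 1) (degree 2 ≤ 2).
So s_k = (B(k−1)f/C)·t_k = (-2*(k**2 + k - 1)/(k**2 - k - 3))·t_k = 3*(-k**2 - k + 1)/2**k.
s_(k+1) − s_k = 3*2**(-k - 1)*(k**2 - k - 3) = t_k.
Σ_(k=0)^n t_k = s_(n+1) − s_(0) = (3*2**(-n - 1)*(-n**2 - 3*n - 1)) − (3), i.e. 3*(-2*2**n - n**2 - 3*n - 1)/(2*2**n).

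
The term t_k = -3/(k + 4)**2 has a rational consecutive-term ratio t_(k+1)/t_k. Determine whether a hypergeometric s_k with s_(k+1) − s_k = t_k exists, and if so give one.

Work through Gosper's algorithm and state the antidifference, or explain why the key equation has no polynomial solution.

Step 1: r(k) = (k + 4)**2/(k + 5)**2.
Take A(k)=k**2 + 8*k + 16, B(k)=k**2 + 10*k + 25, C(k)=1.
Key eq: (k**2 + 8*k + 16)·f(k+1) = (k**2 + 8*k + 16)·f(k) + (1).
Degrees (2,2,0) ⇒ d ≤ 0.
Generic f = c0 gives residual -1; -1 = 0 cannot hold, so t_k is not Gosper-summable.

none (Gosper's algorithm certifies no s_k)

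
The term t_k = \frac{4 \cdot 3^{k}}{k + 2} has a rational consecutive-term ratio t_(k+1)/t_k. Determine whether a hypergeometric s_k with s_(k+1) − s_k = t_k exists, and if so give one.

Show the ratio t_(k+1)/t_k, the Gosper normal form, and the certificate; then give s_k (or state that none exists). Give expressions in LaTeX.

r(k) = 3*(k + 2)/(k + 3) after simplifying.
A = 3*k + 6, B = k + 3, C = 1.
Key eq: (3*k + 6)·f(k+1) = (k + 2)·f(k) + (1).
From deg A=1, deg B=1, deg C=0: d=-1.
Bound -1 < 0, so the key equation has no polynomial solution.

none (Gosper's algorithm certifies no s_k)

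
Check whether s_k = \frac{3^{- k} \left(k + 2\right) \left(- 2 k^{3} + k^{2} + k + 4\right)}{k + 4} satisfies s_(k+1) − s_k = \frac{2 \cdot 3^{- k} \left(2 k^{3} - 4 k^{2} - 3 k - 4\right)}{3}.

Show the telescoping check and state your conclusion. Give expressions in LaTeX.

s_(k+1) = (k + 3)*(k - 2*(k + 1)**3 + (k + 1)**2 + 5)/(3*3**k*(k + 5))
s_(k+1) − s_k = 2*(2*k**5 + 10*k**4 - 13*k**3 - 70*k**2 - 61*k - 36)/(3*3**k*(k**2 + 9*k + 20))
(s_(k+1) − s_k) − t_k = 2*(-4*k**4 - 14*k**3 + 41*k**2 + 35*k + 44)/(3*3**k*(k**2 + 9*k + 20))

Invalid: residual \frac{2 \cdot 3^{- k} \left(- 4 k^{4} - 14 k^{3} + 41 k^{2} + 35 k + 44\right)}{3 \left(k^{2} + 9 k + 20\right)} ≠ 0.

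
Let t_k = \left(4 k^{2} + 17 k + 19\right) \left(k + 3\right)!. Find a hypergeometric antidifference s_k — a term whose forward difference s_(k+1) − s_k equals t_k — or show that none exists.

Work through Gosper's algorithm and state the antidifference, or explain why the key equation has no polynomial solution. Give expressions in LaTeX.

Step 1: r(k) = (k + 4)*(17*k + 4*(k + 1)**2 + 36)/(4*k**2 + 17*k + 19).
A = k + 4, B = 1, C = k**2 + 17*k/4 + 19/4.
Solve (k + 4)·f(k+1) − (1)·f(k) = k**2 + 17*k/4 + 19/4.
deg f ≤ 1 (via 1,0,2).
Coefficient equations give f(k) = (4*k + 1)/4.
Certificate R = B(k−1)f/C = (4*k + 1)/(4*k**2 + 17*k + 19) gives s_k = (4*k + 1)*factorial(k + 3).
Verify: (4*k**2 + 17*k + 19)*factorial(k + 3) matches t_k.

s_k = \left(4 k + 1\right) \left(k + 3\right)!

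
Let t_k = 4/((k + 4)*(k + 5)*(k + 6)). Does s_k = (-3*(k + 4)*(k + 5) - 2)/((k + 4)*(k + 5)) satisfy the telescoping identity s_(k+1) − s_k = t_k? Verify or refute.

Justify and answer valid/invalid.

Valid: the claim telescopes to t_k.

s_(k+1) = (-3*(k + 5)*(k + 6) - 2)/((k + 5)*(k + 6))
s_(k+1) − s_k = 4/(k**3 + 15*k**2 + 74*k + 120)
(s_(k+1) − s_k) − t_k = 0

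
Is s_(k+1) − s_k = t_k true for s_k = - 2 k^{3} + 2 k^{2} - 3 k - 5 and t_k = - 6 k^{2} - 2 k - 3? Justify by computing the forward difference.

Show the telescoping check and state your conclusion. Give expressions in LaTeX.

Valid — Δs_k = t_k.

s_(k+1) = -2*k**3 - 4*k**2 - 5*k - 8
s_(k+1) − s_k = -6*k**2 - 2*k - 3
(s_(k+1) − s_k) − t_k = 0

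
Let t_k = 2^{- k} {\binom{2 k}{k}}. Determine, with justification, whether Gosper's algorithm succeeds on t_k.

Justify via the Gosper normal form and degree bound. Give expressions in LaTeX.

Compute t_(k+1)/t_k: get (2*k + 1)/(k + 1).
Normal form (A,B,C) = (2*k + 1, k + 1, 1).
Need (2*k + 1)·f(k+1) − (k)·f(k) = 1.
Degrees (1,1,0) ⇒ d ≤ -1.
Bound -1 < 0, so the key equation has no polynomial solution.

No — t_k has no hypergeometric antidifference.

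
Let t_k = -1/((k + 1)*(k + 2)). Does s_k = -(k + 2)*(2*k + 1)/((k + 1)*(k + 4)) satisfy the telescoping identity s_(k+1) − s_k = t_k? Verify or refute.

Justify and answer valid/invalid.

Invalid: residual 4*(-k**2 - 2*k + 1)/(k**4 + 12*k**3 + 49*k**2 + 78*k + 40) ≠ 0.

s_(k+1) = -(k + 3)*(2*k + 3)/((k + 2)*(k + 5))
s_(k+1) − s_k = (-5*k**2 - 17*k - 16)/(k**4 + 12*k**3 + 49*k**2 + 78*k + 40)
(s_(k+1) − s_k) − t_k = 4*(-k**2 - 2*k + 1)/(k**4 + 12*k**3 + 49*k**2 + 78*k + 40)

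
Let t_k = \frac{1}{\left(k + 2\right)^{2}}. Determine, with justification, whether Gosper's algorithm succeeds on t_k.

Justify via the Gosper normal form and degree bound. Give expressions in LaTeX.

t_(k+1)/t_k = (k + 2)**2/(k + 3)**2.
A = k**2 + 4*k + 4, B = k**2 + 6*k + 9, C = 1.
f must satisfy (k**2 + 4*k + 4)·f(k+1) − (k**2 + 4*k + 4)·f(k) = 1.
Degrees (2,2,0) ⇒ d ≤ 0.
Write f(k) = c0. Then LHS − RHS = -1, requiring -1 = 0: contradictory. No certificate.

No — t_k has no hypergeometric antidifference.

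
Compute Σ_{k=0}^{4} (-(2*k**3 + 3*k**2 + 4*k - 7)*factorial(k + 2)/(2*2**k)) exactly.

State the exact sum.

r(k) = (2*k**4 + 15*k**3 + 43*k**2 + 50*k + 6)/(2*(2*k**3 + 3*k**2 + 4*k - 7)) after simplifying.
Take A(k)=k/2 + 3/2, B(k)=1, C(k)=k**3 + 3*k**2/2 + 2*k - 7/2.
Key eq: (k/2 + 3/2)·f(k+1) = (1)·f(k) + (k**3 + 3*k**2/2 + 2*k - 7/2).
deg f ≤ 2 (via 1,0,3).
Solving with deg f ≤ 2: f(k) = 2*k**2 - 3*k - 4.
Get s_k = R·t_k = (-2*k**2 + 3*k + 4)*factorial(k + 2)/2**k with R(k) = B(k−1)f(k)/C(k) = 2*(2*k**2 - 3*k - 4)/(2*k**3 + 3*k**2 + 4*k - 7).
Check: Δs_k = -(2*k**3 + 3*k**2 + 4*k - 7)*factorial(k + 2)/(2*2**k). ✓
Evaluate s at k=5 and k=0: -9765/2 and 8; difference -9781/2.

Σ = -9781/2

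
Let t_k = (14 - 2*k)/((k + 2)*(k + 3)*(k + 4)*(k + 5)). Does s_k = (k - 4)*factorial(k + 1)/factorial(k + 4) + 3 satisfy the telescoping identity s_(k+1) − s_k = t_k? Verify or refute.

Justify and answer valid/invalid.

s_(k+1) = (k - 3)*factorial(k + 2)/factorial(k + 5) + 3
s_(k+1) − s_k = (14 - 2*k)/((k + 2)*(k + 3)*(k + 4)*(k + 5))
(s_(k+1) − s_k) − t_k = 0

Valid: the claim telescopes to t_k.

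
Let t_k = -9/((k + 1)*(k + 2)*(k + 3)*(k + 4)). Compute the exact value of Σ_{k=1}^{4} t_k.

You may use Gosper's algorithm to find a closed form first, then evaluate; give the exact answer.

r(k) = (k + 1)/(k + 5) after simplifying.
A = k + 1, B = k + 5, C = 1.
Solve (k + 1)·f(k+1) − (k + 4)·f(k) = 1.
deg f ≤ 3 (via 1,1,0).
Match coefficients ⇒ f(k) = k*(k**2 + 6*k + 11)/18.
So s_k = (B(k−1)f/C)·t_k = (k*(k + 4)*(k**2 + 6*k + 11)/18)·t_k = k*(-k**2 - 6*k - 11)/(2*(k + 1)*(k + 2)*(k + 3)).
Verify: -9/(k**4 + 10*k**3 + 35*k**2 + 50*k + 24) matches t_k.
Sum = s_(5) − s_(1); s_(5) = -55/112, s_(1) = -3/8 ⇒ -13/112.

Σ = -13/112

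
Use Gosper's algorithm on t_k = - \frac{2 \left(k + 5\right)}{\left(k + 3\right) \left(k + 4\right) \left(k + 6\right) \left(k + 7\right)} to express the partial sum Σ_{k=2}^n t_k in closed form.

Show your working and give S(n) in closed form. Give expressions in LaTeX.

S(n) = \frac{- n^{2} - 11 n + 12}{40 \left(n^{2} + 11 n + 28\right)}

The ratio is (k + 3)*(k + 6)**2/((k + 5)**2*(k + 8)).
A = k + 3, B = k + 8, C = k**2 + 10*k + 25.
Need (k + 3)·f(k+1) − (k + 7)·f(k) = k**2 + 10*k + 25.
deg f ≤ 4 (via 1,1,2).
Coefficient equations give f(k) = k*(k + 4)*(k + 5)*(k + 9)/36.
R(k) = B(k−1)·f(k)/C(k) = k*(k + 4)*(k + 7)*(k + 9)/(36*(k + 5)); s_k = R·t_k = k*(-k - 9)/(18*(k**2 + 9*k + 18)).
Δs = 2*(-k - 5)/(k**4 + 20*k**3 + 145*k**2 + 450*k + 504), as required.
Evaluate: s_(n+1) = (-n**2 - 11*n - 10)/(18*(n**2 + 11*n + 28)); subtract s_(2) = -11/360 ⇒ S(n) = (-n**2 - 11*n + 12)/(40*(n**2 + 11*n + 28)).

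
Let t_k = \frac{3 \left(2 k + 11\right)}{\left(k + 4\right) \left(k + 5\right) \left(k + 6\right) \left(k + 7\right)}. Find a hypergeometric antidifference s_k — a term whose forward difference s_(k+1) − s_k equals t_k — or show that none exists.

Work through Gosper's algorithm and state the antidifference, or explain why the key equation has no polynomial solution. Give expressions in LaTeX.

Compute t_(k+1)/t_k: get (k + 4)*(2*k + 13)/((k + 8)*(2*k + 11)).
So A=k + 4 and B=k + 8, with C=k + 11/2.
Key eq: (k + 4)·f(k+1) = (k + 7)·f(k) + (k + 11/2).
From deg A=1, deg B=1, deg C=1: d=3.
Solving with deg f ≤ 3: f(k) = k*(k + 5)*(k + 10)/48.
Get s_k = R·t_k = k*(k + 10)/(8*(k**2 + 10*k + 24)) with R(k) = B(k−1)f(k)/C(k) = k*(k + 5)*(k + 7)*(k + 10)/(24*(2*k + 11)).
Verify: 3*(2*k + 11)/(k**4 + 22*k**3 + 179*k**2 + 638*k + 840) matches t_k.

s_k = \frac{k \left(k + 10\right)}{8 \left(k^{2} + 10 k + 24\right)}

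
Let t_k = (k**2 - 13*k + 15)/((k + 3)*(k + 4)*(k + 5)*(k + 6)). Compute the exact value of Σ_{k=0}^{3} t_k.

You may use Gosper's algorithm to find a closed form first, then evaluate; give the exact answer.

Σ = 13/360

Compute t_(k+1)/t_k: get (k + 3)*(-13*k + (k + 1)**2 + 2)/((k + 7)*(k**2 - 13*k + 15)).
Normal form (A,B,C) = (k + 3, k + 7, k**2 - 13*k + 15).
Key eq: (k + 3)·f(k+1) = (k + 6)·f(k) + (k**2 - 13*k + 15).
deg f ≤ 3 (via 1,1,2).
Solving with deg f ≤ 3: f(k) = k*(k**2 - 8*k + 107)/20.
Get s_k = R·t_k = k*(k**2 - 8*k + 107)/(20*(k + 3)*(k + 4)*(k + 5)) with R(k) = B(k−1)f(k)/C(k) = k*(k + 6)*(k**2 - 8*k + 107)/(20*(k**2 - 13*k + 15)).
Δs = (k**2 - 13*k + 15)/(k**4 + 18*k**3 + 119*k**2 + 342*k + 360), as required.
Evaluate s at k=4 and k=0: 13/360 and 0; difference 13/360.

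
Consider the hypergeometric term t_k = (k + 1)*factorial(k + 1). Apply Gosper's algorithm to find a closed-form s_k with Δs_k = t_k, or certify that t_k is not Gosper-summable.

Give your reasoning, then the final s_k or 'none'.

s_k = factorial(k + 1)

The ratio is (k + 2)**2/(k + 1).
Take A(k)=k + 2, B(k)=1, C(k)=k + 1.
Key eq: (k + 2)·f(k+1) = (1)·f(k) + (k + 1).
Degrees (1,0,1) ⇒ d ≤ 0.
Solve for f: f(k) = 1 (degree 0 ≤ 0).
So s_k = (B(k−1)f/C)·t_k = (1/(k + 1))·t_k = factorial(k + 1).
Check: Δs_k = (k + 1)*factorial(k + 1). ✓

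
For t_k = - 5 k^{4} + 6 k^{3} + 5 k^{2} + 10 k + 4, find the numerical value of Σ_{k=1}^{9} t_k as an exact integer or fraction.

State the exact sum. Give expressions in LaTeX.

r(k) = (5*k**4 + 14*k**3 + 7*k**2 - 18*k - 20)/(5*k**4 - 6*k**3 - 5*k**2 - 10*k - 4) after simplifying.
Gosper form: A/B · C(k+1)/C(k) with A=1, B=1, C=k**4 - 6*k**3/5 - k**2 - 2*k - 4/5.
Solve (1)·f(k+1) − (1)·f(k) = k**4 - 6*k**3/5 - k**2 - 2*k - 4/5.
Bound: deg f ≤ 5.
Solve for f: f(k) = k**2*(k**3 - 4*k**2 + 3*k - 4)/5 (degree 5 ≤ 5).
Certificate R = B(k−1)f/C = k**2*(k**3 - 4*k**2 + 3*k - 4)/(5*k**4 - 6*k**3 - 5*k**2 - 10*k - 4) gives s_k = k**2*(-k**3 + 4*k**2 - 3*k + 4).
Verify: -5*k**4 + 6*k**3 + 5*k**2 + 10*k + 4 matches t_k.
Σ_(k=1)^(9) t_k = s_(10) − s_(1) = -62600 − (4) = -62604.

Σ = -62604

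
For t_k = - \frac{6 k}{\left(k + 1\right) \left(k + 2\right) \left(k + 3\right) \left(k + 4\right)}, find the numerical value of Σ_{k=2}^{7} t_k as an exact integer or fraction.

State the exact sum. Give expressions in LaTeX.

Σ = -181/1980

t_(k+1)/t_k = (k + 1)**2/(k*(k + 5)).
Take A(k)=k + 1, B(k)=k + 5, C(k)=k.
f must satisfy (k + 1)·f(k+1) − (k + 4)·f(k) = k.
d = 3 from the (1,1,1) case.
Solving with deg f ≤ 3: f(k) = k*(k - 1)*(k + 7)/36.
Get s_k = R·t_k = k*(-k**2 - 6*k + 7)/(6*(k + 1)*(k + 2)*(k + 3)) with R(k) = B(k−1)f(k)/C(k) = (k - 1)*(k + 4)*(k + 7)/36.
Check: Δs_k = -6*k/(k**4 + 10*k**3 + 35*k**2 + 50*k + 24). ✓
Σ_(k=2)^(7) t_k = s_(8) − s_(2) = -14/99 − (-1/20) = -181/1980.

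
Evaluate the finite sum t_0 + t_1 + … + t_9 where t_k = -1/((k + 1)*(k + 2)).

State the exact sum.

t_(k+1)/t_k = (k + 1)/(k + 3).
Normal form (A,B,C) = (k + 1, k + 3, 1).
Set up (k + 1)·f(k+1) − (k + 2)·f(k) − (1) = 0.
Bound: deg f ≤ 1.
Match coefficients ⇒ f(k) = k.
Then R = B(k−1)f/C = k*(k + 2), so s_k = R(k)·t_k = -k/(k + 1).
s_(k+1) − s_k = -1/(k**2 + 3*k + 2) = t_k.
Evaluate s at k=10 and k=0: -10/11 and 0; difference -10/11.

Σ = -10/11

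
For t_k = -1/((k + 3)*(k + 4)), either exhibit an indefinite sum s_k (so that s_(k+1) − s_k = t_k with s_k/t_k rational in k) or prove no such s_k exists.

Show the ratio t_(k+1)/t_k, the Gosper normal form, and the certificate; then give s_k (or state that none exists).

Ratio r(k) = (k + 3)/(k + 5).
Gosper form: A/B · C(k+1)/C(k) with A=k + 3, B=k + 5, C=1.
f must satisfy (k + 3)·f(k+1) − (k + 4)·f(k) = 1.
From deg A=1, deg B=1, deg C=0: d=1.
Solving with deg f ≤ 1: f(k) = k/3.
Get s_k = R·t_k = -k/(3*k + 9) with R(k) = B(k−1)f(k)/C(k) = k*(k + 4)/3.
Δs = -1/(k**2 + 7*k + 12), as required.

s_k = -k/(3*k + 9)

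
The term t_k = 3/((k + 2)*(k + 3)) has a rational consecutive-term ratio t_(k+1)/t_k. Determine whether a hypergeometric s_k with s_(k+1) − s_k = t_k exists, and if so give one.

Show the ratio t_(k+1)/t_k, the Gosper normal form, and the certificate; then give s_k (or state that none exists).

s_k = 3*k/(2*(k + 2))

r(k) = (k + 2)/(k + 4) after simplifying.
Gosper form: A/B · C(k+1)/C(k) with A=k + 2, B=k + 4, C=1.
Key eq: (k + 2)·f(k+1) = (k + 3)·f(k) + (1).
Degrees (1,1,0) ⇒ d ≤ 1.
Solve for f: f(k) = k/2 (degree 1 ≤ 1).
R(k) = B(k−1)·f(k)/C(k) = k*(k + 3)/2; s_k = R·t_k = 3*k/(2*(k + 2)).
Δs = 3/(k**2 + 5*k + 6), as required.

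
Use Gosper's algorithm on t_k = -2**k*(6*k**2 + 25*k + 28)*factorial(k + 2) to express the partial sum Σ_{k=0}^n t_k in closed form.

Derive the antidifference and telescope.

t_(k+1)/t_k = 2*(6*k**3 + 55*k**2 + 170*k + 177)/(6*k**2 + 25*k + 28).
Gosper form: A/B · C(k+1)/C(k) with A=2*k + 6, B=1, C=k**2 + 25*k/6 + 14/3.
Solve (2*k + 6)·f(k+1) − (1)·f(k) = k**2 + 25*k/6 + 14/3.
d = 1 from the (1,0,2) case.
Solving with deg f ≤ 1: f(k) = (3*k + 2)/6.
Certificate R = B(k−1)f/C = (3*k + 2)/(6*k**2 + 25*k + 28) gives s_k = -2**k*(3*k + 2)*factorial(k + 2).
s_(k+1) − s_k = -2**k*(6*k**2 + 25*k + 28)*factorial(k + 2) = t_k.
Σ_(k=0)^n t_k = s_(n+1) − s_(0) = (-2**(n + 1)*(3*n + 5)*factorial(n + 3)) − (-4), i.e. -6*2**n*n*factorial(n + 3) - 10*2**n*factorial(n + 3) + 4.

S(n) = -6*2**n*n*factorial(n + 3) - 10*2**n*factorial(n + 3) + 4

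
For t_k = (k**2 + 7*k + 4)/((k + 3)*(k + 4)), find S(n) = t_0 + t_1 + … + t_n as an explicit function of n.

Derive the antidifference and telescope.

The ratio is (k + 3)*(7*k + (k + 1)**2 + 11)/((k + 5)*(k**2 + 7*k + 4)).
So A=k + 3 and B=k + 5, with C=k**2 + 7*k + 4.
Set up (k + 3)·f(k+1) − (k + 4)·f(k) − (k**2 + 7*k + 4) = 0.
d = 2 from the (1,1,2) case.
Coefficient equations give f(k) = k*(3*k + 1)/3.
R(k) = B(k−1)·f(k)/C(k) = k*(k + 4)*(3*k + 1)/(3*(k**2 + 7*k + 4)); s_k = R·t_k = k*(3*k + 1)/(3*(k + 3)).
Verify: (k**2 + 7*k + 4)/(k**2 + 7*k + 12) matches t_k.
Evaluate: s_(n+1) = (3*n**2 + 7*n + 4)/(3*(n + 4)); subtract s_(0) = 0 ⇒ S(n) = (3*n**2 + 7*n + 4)/(3*(n + 4)).

S(n) = (3*n**2 + 7*n + 4)/(3*(n + 4))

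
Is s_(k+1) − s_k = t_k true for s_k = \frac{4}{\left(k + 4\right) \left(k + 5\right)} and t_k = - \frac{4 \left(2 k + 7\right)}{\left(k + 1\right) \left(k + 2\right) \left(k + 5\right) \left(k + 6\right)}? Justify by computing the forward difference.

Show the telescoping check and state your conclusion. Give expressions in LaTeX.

Invalid: residual \frac{12 \left(3 k + 8\right)}{k^{5} + 18 k^{4} + 121 k^{3} + 372 k^{2} + 508 k + 240} ≠ 0.

s_(k+1) = 4/((k + 5)*(k + 6))
s_(k+1) − s_k = -8/(k**3 + 15*k**2 + 74*k + 120)
(s_(k+1) − s_k) − t_k = 12*(3*k + 8)/(k**5 + 18*k**4 + 121*k**3 + 372*k**2 + 508*k + 240)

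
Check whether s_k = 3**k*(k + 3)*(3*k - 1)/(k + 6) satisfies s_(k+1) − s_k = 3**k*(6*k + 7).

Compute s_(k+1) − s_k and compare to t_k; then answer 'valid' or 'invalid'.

s_(k+1) = 3**(k + 1)*(k + 4)*(3*k + 2)/(k + 7)
s_(k+1) − s_k = 3**k*(6*k**3 + 67*k**2 + 223*k + 165)/(k**2 + 13*k + 42)
(s_(k+1) − s_k) − t_k = 3**(k + 1)*(-6*k**2 - 40*k - 43)/(k**2 + 13*k + 42)

Invalid: residual 3**(k + 1)*(-6*k**2 - 40*k - 43)/(k**2 + 13*k + 42) ≠ 0.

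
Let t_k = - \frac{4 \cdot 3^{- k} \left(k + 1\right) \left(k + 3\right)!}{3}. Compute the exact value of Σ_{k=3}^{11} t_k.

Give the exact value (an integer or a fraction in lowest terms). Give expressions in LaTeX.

Compute t_(k+1)/t_k: get (k + 2)*(k + 4)/(3*(k + 1)).
A = k/3 + 4/3, B = 1, C = k + 1.
Need (k/3 + 4/3)·f(k+1) − (1)·f(k) = k + 1.
Bound: deg f ≤ 0.
A polynomial solution: f(k) = 3.
So s_k = (B(k−1)f/C)·t_k = (3/(k + 1))·t_k = -4*factorial(k + 3)/3**k.
Verify: -4*(k + 1)*factorial(k + 3)/(3*3**k) matches t_k.
Sum = s_(12) − s_(3); s_(12) = -7175168000/729, s_(3) = -320/3 ⇒ -7175090240/729.

Σ = -7175090240/729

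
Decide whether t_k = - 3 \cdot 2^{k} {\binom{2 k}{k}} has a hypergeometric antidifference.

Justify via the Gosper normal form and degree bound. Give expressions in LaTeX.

Step 1: r(k) = 4*(2*k + 1)/(k + 1).
A = 8*k + 4, B = k + 1, C = 1.
Need (8*k + 4)·f(k+1) − (k)·f(k) = 1.
d = -1 from the (1,1,0) case.
Negative degree bound (-1): no f exists, t_k not Gosper-summable.

No. Not Gosper-summable.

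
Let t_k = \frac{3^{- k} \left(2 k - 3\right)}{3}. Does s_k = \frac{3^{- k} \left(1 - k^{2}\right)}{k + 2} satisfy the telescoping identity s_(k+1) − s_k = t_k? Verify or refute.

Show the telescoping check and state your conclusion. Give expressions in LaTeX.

s_(k+1) = (1 - (k + 1)**2)/(3*3**k*(k + 3))
s_(k+1) − s_k = (2*k**3 + 5*k**2 - 7*k - 9)/(3*3**k*(k**2 + 5*k + 6))
(s_(k+1) − s_k) − t_k = (-2*k**2 - 4*k + 9)/(3*3**k*(k**2 + 5*k + 6))

Invalid: residual \frac{3^{- k} \left(- 2 k^{2} - 4 k + 9\right)}{3 \left(k^{2} + 5 k + 6\right)} ≠ 0.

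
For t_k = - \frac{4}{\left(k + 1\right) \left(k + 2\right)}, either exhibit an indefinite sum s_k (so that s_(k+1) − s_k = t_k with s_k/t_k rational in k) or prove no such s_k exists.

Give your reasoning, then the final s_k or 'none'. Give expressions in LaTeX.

s_k = - \frac{4 k}{k + 1}

Ratio r(k) = (k + 1)/(k + 3).
Factor: A=k + 1; B=k + 3; C=1.
Key eq: (k + 1)·f(k+1) = (k + 2)·f(k) + (1).
From deg A=1, deg B=1, deg C=0: d=1.
Match coefficients ⇒ f(k) = k.
Certificate R = B(k−1)f/C = k*(k + 2) gives s_k = -4*k/(k + 1).
Δs = -4/(k**2 + 3*k + 2), as required.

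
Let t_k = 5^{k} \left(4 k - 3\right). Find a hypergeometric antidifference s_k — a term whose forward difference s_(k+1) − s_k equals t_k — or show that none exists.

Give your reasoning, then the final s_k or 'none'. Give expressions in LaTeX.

s_k = 5^{k} \left(k - 2\right)

Compute t_(k+1)/t_k: get 5*(4*k + 1)/(4*k - 3).
Take A(k)=5, B(k)=1, C(k)=k - 3/4.
f must satisfy (5)·f(k+1) − (1)·f(k) = k - 3/4.
From deg A=0, deg B=0, deg C=1: d=1.
A polynomial solution: f(k) = (k - 2)/4.
So s_k = (B(k−1)f/C)·t_k = ((k - 2)/(4*k - 3))·t_k = 5**k*(k - 2).
Check: Δs_k = 5**k*(4*k - 3). ✓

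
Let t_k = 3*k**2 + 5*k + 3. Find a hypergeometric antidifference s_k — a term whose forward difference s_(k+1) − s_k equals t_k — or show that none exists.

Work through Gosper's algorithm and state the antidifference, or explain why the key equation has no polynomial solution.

t_(k+1)/t_k = (3*k**2 + 11*k + 11)/(3*k**2 + 5*k + 3).
Take A(k)=1, B(k)=1, C(k)=k**2 + 5*k/3 + 1.
Solve (1)·f(k+1) − (1)·f(k) = k**2 + 5*k/3 + 1.
From deg A=0, deg B=0, deg C=2: d=3.
Solve for f: f(k) = k*(k**2 + k + 1)/3 (degree 3 ≤ 3).
So s_k = (B(k−1)f/C)·t_k = (k*(k**2 + k + 1)/(3*k**2 + 5*k + 3))·t_k = k*(k**2 + k + 1).
Check: Δs_k = 3*k**2 + 5*k + 3. ✓

s_k = k*(k**2 + k + 1)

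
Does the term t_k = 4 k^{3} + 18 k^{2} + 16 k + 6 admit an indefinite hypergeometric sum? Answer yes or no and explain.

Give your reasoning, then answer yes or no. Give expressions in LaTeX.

t_(k+1)/t_k = (2*k**3 + 15*k**2 + 32*k + 22)/(2*k**3 + 9*k**2 + 8*k + 3).
Take A(k)=1, B(k)=1, C(k)=k**3 + 9*k**2/2 + 4*k + 3/2.
Key eq: (1)·f(k+1) = (1)·f(k) + (k**3 + 9*k**2/2 + 4*k + 3/2).
d = 4 from the (0,0,3) case.
Coefficient equations give f(k) = k*(k**3 + 4*k**2 + 1)/4.
So s_k = (B(k−1)f/C)·t_k = (k*(k**3 + 4*k**2 + 1)/(2*(2*k**3 + 9*k**2 + 8*k + 3)))·t_k = k**4 + 4*k**3 + k.
s_(k+1) − s_k = 4*k**3 + 18*k**2 + 16*k + 6 = t_k.

Yes. s_k = k^{4} + 4 k^{3} + k.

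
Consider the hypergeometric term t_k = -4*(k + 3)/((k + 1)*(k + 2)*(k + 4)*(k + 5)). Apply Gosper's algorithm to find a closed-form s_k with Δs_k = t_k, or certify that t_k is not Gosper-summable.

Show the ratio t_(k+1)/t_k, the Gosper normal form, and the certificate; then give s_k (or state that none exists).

The ratio is (k + 1)*(k + 4)**2/((k + 3)**2*(k + 6)).
Normal form (A,B,C) = (k + 1, k + 6, k**2 + 6*k + 9).
Need (k + 1)·f(k+1) − (k + 5)·f(k) = k**2 + 6*k + 9.
Degrees (1,1,2) ⇒ d ≤ 4.
Coefficient equations give f(k) = k*(k + 2)*(k + 3)*(k + 5)/8.
Get s_k = R·t_k = k*(-k - 5)/(2*(k**2 + 5*k + 4)) with R(k) = B(k−1)f(k)/C(k) = k*(k + 2)*(k + 5)**2/(8*(k + 3)).
Δs = 4*(-k - 3)/(k**4 + 12*k**3 + 49*k**2 + 78*k + 40), as required.

s_k = k*(-k - 5)/(2*(k**2 + 5*k + 4))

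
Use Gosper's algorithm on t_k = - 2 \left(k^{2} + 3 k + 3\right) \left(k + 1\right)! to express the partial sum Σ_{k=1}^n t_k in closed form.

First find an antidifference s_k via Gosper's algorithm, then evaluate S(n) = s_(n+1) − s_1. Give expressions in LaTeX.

Ratio r(k) = (k + 2)*(3*k + (k + 1)**2 + 6)/(k**2 + 3*k + 3).
Factor: A=k + 2; B=1; C=k**2 + 3*k + 3.
f must satisfy (k + 2)·f(k+1) − (1)·f(k) = k**2 + 3*k + 3.
Bound: deg f ≤ 1.
Solving with deg f ≤ 1: f(k) = k + 1.
Certificate R = B(k−1)f/C = (k + 1)/(k**2 + 3*k + 3) gives s_k = -2*(k + 1)*factorial(k + 1).
Verify: -2*(k**2 + 3*k + 3)*factorial(k + 1) matches t_k.
Evaluate: s_(n+1) = -2*(n + 2)*factorial(n + 2); subtract s_(1) = -8 ⇒ S(n) = -2*n*factorial(n + 2) - 4*factorial(n + 2) + 8.

S(n) = - 2 n \left(n + 2\right)! - 4 \left(n + 2\right)! + 8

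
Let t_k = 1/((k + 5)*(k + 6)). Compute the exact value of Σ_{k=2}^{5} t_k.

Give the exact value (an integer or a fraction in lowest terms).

Step 1: r(k) = (k + 5)/(k + 7).
A = k + 5, B = k + 7, C = 1.
Need (k + 5)·f(k+1) − (k + 6)·f(k) = 1.
From deg A=1, deg B=1, deg C=0: d=1.
Coefficient equations give f(k) = k/5.
Then R = B(k−1)f/C = k*(k + 6)/5, so s_k = R(k)·t_k = k/(5*(k + 5)).
Δs = 1/(k**2 + 11*k + 30), as required.
Sum = s_(6) − s_(2); s_(6) = 6/55, s_(2) = 2/35 ⇒ 4/77.

Σ = 4/77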